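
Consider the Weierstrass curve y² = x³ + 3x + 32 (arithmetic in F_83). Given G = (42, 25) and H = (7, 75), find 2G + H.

First 2G:
Repeated addition: build up to 2G.
2G: tangent at (42, 25): λ = (3·42² + 3)/(2·25) ≡ 66/50. 50⁻¹ ≡ 5 (mod 83), so λ ≡ 66·5 ≡ 81.
  x = λ² - 42 - 42 = 6561 - 84 ≡ 3; y = λ·(42 - 3) - 25 ≡ 63. → (3, 63)
2G = (3, 63).
Finally 2G + H:
(3, 63) + (7, 75). λ = (75 - 63)/(7 - 3) ≡ 12/4 mod 83. 4⁻¹ ≡ 21 (mod 83), so λ ≡ 3.
  x = λ² - 3 - 7 = 9 - 10 ≡ 82; y = λ·(3 - 82) - 63 ≡ 32. → (82, 32)

(82, 32)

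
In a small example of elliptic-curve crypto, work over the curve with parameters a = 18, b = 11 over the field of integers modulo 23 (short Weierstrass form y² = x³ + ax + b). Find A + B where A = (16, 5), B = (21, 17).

(12, 0)

(16, 5) + (21, 17). λ = (17 - 5)/(21 - 16) ≡ 12/5 mod 23. 5⁻¹ ≡ 14 (mod 23), so λ ≡ 7.
  x = λ² - 16 - 21 = 49 - 37 ≡ 12; y = λ·(16 - 12) - 5 ≡ 0. → (12, 0)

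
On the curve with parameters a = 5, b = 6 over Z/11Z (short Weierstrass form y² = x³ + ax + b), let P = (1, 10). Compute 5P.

(1, 1)

Double-and-add on 5 = (101)₂. Start with P = (1, 10) for the leading 1-bit.
double: tangent at (1, 10): λ = (3·1² + 5)/(2·10) ≡ 8/9. 9⁻¹ ≡ 5 (mod 11), so λ ≡ 8·5 ≡ 7.
  x = λ² - 1 - 1 = 49 - 2 ≡ 3; y = λ·(1 - 3) - 10 ≡ 9. → (3, 9)
double: tangent at (3, 9): λ = (3·3² + 5)/(2·9) ≡ 10/7. 7⁻¹ ≡ 8 (mod 11) since 7·8 = 56 ≡ 1, so λ ≡ 10·8 ≡ 3.
  x = λ² - 3 - 3 = 9 - 6 ≡ 3; y = λ·(3 - 3) - 9 ≡ 2. → (3, 2)
add P: (3, 2) + (1, 10). λ = (10 - 2)/(1 - 3) ≡ 8/9 mod 11. 9⁻¹ ≡ 5 (mod 11), so λ ≡ 7.
  x = λ² - 3 - 1 = 49 - 4 ≡ 1; y = λ·(3 - 1) - 2 ≡ 1. → (1, 1)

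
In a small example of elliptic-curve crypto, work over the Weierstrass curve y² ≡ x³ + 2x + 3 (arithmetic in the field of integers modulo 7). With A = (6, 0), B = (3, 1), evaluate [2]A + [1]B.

First 2A:
Repeated addition: build up to 2A.
2A: (6, 0) + (6, 0): same x and y₁ ≡ -y₂, so the sum is O.
2A = O.
Finally 2A + B:
O + (3, 1) = (3, 1) (identity).

(3, 1)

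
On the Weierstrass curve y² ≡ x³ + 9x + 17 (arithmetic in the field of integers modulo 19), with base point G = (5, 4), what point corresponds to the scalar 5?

O

Double-and-add on 5 = (101)₂. Start with G = (5, 4) for the leading 1-bit.
double: tangent at (5, 4): λ = (3·5² + 9)/(2·4) ≡ 8/8. 8⁻¹ ≡ 12 (mod 19), so λ ≡ 8·12 ≡ 1.
  x = λ² - 5 - 5 = 1 - 10 ≡ 10; y = λ·(5 - 10) - 4 ≡ 10. → (10, 10)
double: tangent at (10, 10): λ = (3·10² + 9)/(2·10) ≡ 5/1. 1⁻¹ ≡ 1 (mod 19) since 1·1 = 1 ≡ 1, so λ ≡ 5·1 ≡ 5.
  x = λ² - 10 - 10 = 25 - 20 ≡ 5; y = λ·(10 - 5) - 10 ≡ 15. → (5, 15)
add G: (5, 15) + (5, 4): same x and y₁ ≡ -y₂, so the sum is O.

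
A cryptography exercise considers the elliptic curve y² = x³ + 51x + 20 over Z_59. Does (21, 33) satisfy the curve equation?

y² = 33² ≡ 27; x³ + 51x + 20 = 10352 ≡ 27 (mod 59). 27 = 27.

yes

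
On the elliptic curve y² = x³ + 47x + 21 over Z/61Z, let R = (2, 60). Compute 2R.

(58, 6)

tangent at (2, 60): λ = (3·2² + 47)/(2·60) ≡ 59/59. 59⁻¹ ≡ 30 (mod 61), so λ ≡ 59·30 ≡ 1.
  x = λ² - 2 - 2 = 1 - 4 ≡ 58; y = λ·(2 - 58) - 60 ≡ 6. → (58, 6)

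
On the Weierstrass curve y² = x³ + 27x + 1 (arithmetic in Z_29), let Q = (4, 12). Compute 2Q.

(14, 22)

tangent at (4, 12): λ = (3·4² + 27)/(2·12) ≡ 17/24. 24⁻¹ ≡ 23 (mod 29) since 24·23 = 552 ≡ 1, so λ ≡ 17·23 ≡ 14.
  x = λ² - 4 - 4 = 196 - 8 ≡ 14; y = λ·(4 - 14) - 12 ≡ 22. → (14, 22)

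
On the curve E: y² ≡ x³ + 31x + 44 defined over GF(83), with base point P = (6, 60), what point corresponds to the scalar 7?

(12, 22)

Repeated addition: build up to 7P.
2P: tangent at (6, 60): λ = (3·6² + 31)/(2·60) ≡ 56/37. 37⁻¹ ≡ 9 (mod 83), so λ ≡ 56·9 ≡ 6.
  x = λ² - 6 - 6 = 36 - 12 ≡ 24; y = λ·(6 - 24) - 60 ≡ 81. → (24, 81)
3P: (24, 81) + (6, 60). λ = (60 - 81)/(6 - 24) ≡ 62/65 mod 83. 65⁻¹ ≡ 23 (mod 83) since 65·23 = 1495 ≡ 1, so λ ≡ 15.
  x = λ² - 24 - 6 = 225 - 30 ≡ 29; y = λ·(24 - 29) - 81 ≡ 10. → (29, 10)
4P: (29, 10) + (6, 60). λ = (60 - 10)/(6 - 29) ≡ 50/60 mod 83. 60⁻¹ ≡ 18 (mod 83), so λ ≡ 70.
  x = λ² - 29 - 6 = 4900 - 35 ≡ 51; y = λ·(29 - 51) - 10 ≡ 27. → (51, 27)
5P: (51, 27) + (6, 60). λ = (60 - 27)/(6 - 51) ≡ 33/38 mod 83. 38⁻¹ ≡ 59 (mod 83), so λ ≡ 38.
  x = λ² - 51 - 6 = 1444 - 57 ≡ 59; y = λ·(51 - 59) - 27 ≡ 1. → (59, 1)
6P: (59, 1) + (6, 60). λ = (60 - 1)/(6 - 59) ≡ 59/30 mod 83. 30⁻¹ ≡ 36 (mod 83) since 30·36 = 1080 ≡ 1, so λ ≡ 49.
  x = λ² - 59 - 6 = 2401 - 65 ≡ 12; y = λ·(59 - 12) - 1 ≡ 61. → (12, 61)
7P: (12, 61) + (6, 60). λ = (60 - 61)/(6 - 12) ≡ 82/77 mod 83. 77⁻¹ ≡ 69 (mod 83) since 77·69 = 5313 ≡ 1, so λ ≡ 14.
  x = λ² - 12 - 6 = 196 - 18 ≡ 12; y = λ·(12 - 12) - 61 ≡ 22. → (12, 22)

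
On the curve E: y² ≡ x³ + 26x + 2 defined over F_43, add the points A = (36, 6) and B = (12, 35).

(36, 6) + (12, 35). λ = (35 - 6)/(12 - 36) ≡ 29/19 mod 43. 19⁻¹ ≡ 34 (mod 43), so λ ≡ 40.
  x = λ² - 36 - 12 = 1600 - 48 ≡ 4; y = λ·(36 - 4) - 6 ≡ 27. → (4, 27)

(4, 27)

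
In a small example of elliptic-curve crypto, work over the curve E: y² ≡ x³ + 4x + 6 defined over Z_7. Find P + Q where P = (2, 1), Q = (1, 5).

(2, 1) + (1, 5). λ = (5 - 1)/(1 - 2) ≡ 4/6 mod 7. 6⁻¹ ≡ 6 (mod 7), so λ ≡ 3.
  x = λ² - 2 - 1 = 9 - 3 ≡ 6; y = λ·(2 - 6) - 1 ≡ 1. → (6, 1)

(6, 1)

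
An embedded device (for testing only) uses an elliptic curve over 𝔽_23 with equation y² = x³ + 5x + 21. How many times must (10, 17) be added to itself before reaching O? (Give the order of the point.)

2P: tangent at (10, 17): λ = (3·10² + 5)/(2·17) ≡ 6/11. 11⁻¹ ≡ 21 (mod 23) since 11·21 = 231 ≡ 1, so λ ≡ 6·21 ≡ 11.
  x = λ² - 10 - 10 = 121 - 20 ≡ 9; y = λ·(10 - 9) - 17 ≡ 17. → (9, 17)
3P: (9, 17) + (10, 17). λ = (17 - 17)/(10 - 9) ≡ 0/1 mod 23. 1⁻¹ ≡ 1 (mod 23) since 1·1 = 1 ≡ 1, so λ ≡ 0.
  x = λ² - 9 - 10 = 0 - 19 ≡ 4; y = λ·(9 - 4) - 17 ≡ 6. → (4, 6)
4P: (4, 6) + (10, 17). λ = (17 - 6)/(10 - 4) ≡ 11/6 mod 23. 6⁻¹ ≡ 4 (mod 23) since 6·4 = 24 ≡ 1, so λ ≡ 21.
  x = λ² - 4 - 10 = 441 - 14 ≡ 13; y = λ·(4 - 13) - 6 ≡ 12. → (13, 12)
5P: (13, 12) + (10, 17). λ = (17 - 12)/(10 - 13) ≡ 5/20 mod 23. 20⁻¹ ≡ 15 (mod 23), so λ ≡ 6.
  x = λ² - 13 - 10 = 36 - 23 ≡ 13; y = λ·(13 - 13) - 12 ≡ 11. → (13, 11)
6P: (13, 11) + (10, 17). λ = (17 - 11)/(10 - 13) ≡ 6/20 mod 23. 20⁻¹ ≡ 15 (mod 23), so λ ≡ 21.
  x = λ² - 13 - 10 = 441 - 23 ≡ 4; y = λ·(13 - 4) - 11 ≡ 17. → (4, 17)
7P: (4, 17) + (10, 17). λ = (17 - 17)/(10 - 4) ≡ 0/6 mod 23. 6⁻¹ ≡ 4 (mod 23), so λ ≡ 0.
  x = λ² - 4 - 10 = 0 - 14 ≡ 9; y = λ·(4 - 9) - 17 ≡ 6. → (9, 6)
8P: (9, 6) + (10, 17). λ = (17 - 6)/(10 - 9) ≡ 11/1 mod 23. 1⁻¹ ≡ 1 (mod 23), so λ ≡ 11.
  x = λ² - 9 - 10 = 121 - 19 ≡ 10; y = λ·(9 - 10) - 6 ≡ 6. → (10, 6)
9P: (10, 6) + (10, 17): same x and y₁ ≡ -y₂, so the sum is O.
9P = O, so the order is 9.

9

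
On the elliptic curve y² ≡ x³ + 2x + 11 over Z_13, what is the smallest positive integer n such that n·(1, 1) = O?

3

2P: tangent at (1, 1): λ = (3·1² + 2)/(2·1) ≡ 5/2. 2⁻¹ ≡ 7 (mod 13), so λ ≡ 5·7 ≡ 9.
  x = λ² - 1 - 1 = 81 - 2 ≡ 1; y = λ·(1 - 1) - 1 ≡ 12. → (1, 12)
3P: (1, 12) + (1, 1): same x and y₁ ≡ -y₂, so the sum is O.
3P = O, so the order is 3.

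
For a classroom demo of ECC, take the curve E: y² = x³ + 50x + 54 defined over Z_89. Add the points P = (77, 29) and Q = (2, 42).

(54, 75)

(77, 29) + (2, 42). λ = (42 - 29)/(2 - 77) ≡ 13/14 mod 89. 14⁻¹ ≡ 70 (mod 89), so λ ≡ 20.
  x = λ² - 77 - 2 = 400 - 79 ≡ 54; y = λ·(77 - 54) - 29 ≡ 75. → (54, 75)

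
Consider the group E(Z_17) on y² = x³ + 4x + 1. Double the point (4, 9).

(10, 2)

tangent at (4, 9): λ = (3·4² + 4)/(2·9) ≡ 1/1. 1⁻¹ ≡ 1 (mod 17), so λ ≡ 1·1 ≡ 1.
  x = λ² - 4 - 4 = 1 - 8 ≡ 10; y = λ·(4 - 10) - 9 ≡ 2. → (10, 2)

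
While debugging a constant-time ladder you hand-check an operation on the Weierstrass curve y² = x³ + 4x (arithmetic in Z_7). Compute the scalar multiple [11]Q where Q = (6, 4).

Repeated addition: build up to 11Q.
2Q: tangent at (6, 4): λ = (3·6² + 4)/(2·4) ≡ 0/1. 1⁻¹ ≡ 1 (mod 7), so λ ≡ 0·1 ≡ 0.
  x = λ² - 6 - 6 = 0 - 12 ≡ 2; y = λ·(6 - 2) - 4 ≡ 3. → (2, 3)
3Q: (2, 3) + (6, 4). λ = (4 - 3)/(6 - 2) ≡ 1/4 mod 7. 4⁻¹ ≡ 2 (mod 7), so λ ≡ 2.
  x = λ² - 2 - 6 = 4 - 8 ≡ 3; y = λ·(2 - 3) - 3 ≡ 2. → (3, 2)
4Q: (3, 2) + (6, 4). λ = (4 - 2)/(6 - 3) ≡ 2/3 mod 7. 3⁻¹ ≡ 5 (mod 7), so λ ≡ 3.
  x = λ² - 3 - 6 = 9 - 9 ≡ 0; y = λ·(3 - 0) - 2 ≡ 0. → (0, 0)
5Q: (0, 0) + (6, 4). λ = (4 - 0)/(6 - 0) ≡ 4/6 mod 7. 6⁻¹ ≡ 6 (mod 7), so λ ≡ 3.
  x = λ² - 0 - 6 = 9 - 6 ≡ 3; y = λ·(0 - 3) - 0 ≡ 5. → (3, 5)
6Q: (3, 5) + (6, 4). λ = (4 - 5)/(6 - 3) ≡ 6/3 mod 7. 3⁻¹ ≡ 5 (mod 7), so λ ≡ 2.
  x = λ² - 3 - 6 = 4 - 9 ≡ 2; y = λ·(3 - 2) - 5 ≡ 4. → (2, 4)
7Q: (2, 4) + (6, 4). λ = (4 - 4)/(6 - 2) ≡ 0/4 mod 7. 4⁻¹ ≡ 2 (mod 7), so λ ≡ 0.
  x = λ² - 2 - 6 = 0 - 8 ≡ 6; y = λ·(2 - 6) - 4 ≡ 3. → (6, 3)
8Q: (6, 3) + (6, 4): same x and y₁ ≡ -y₂, so the sum is 𝒪.
9Q: 𝒪 + (6, 4) = (6, 4) (identity).
10Q: tangent at (6, 4): λ = (3·6² + 4)/(2·4) ≡ 0/1. 1⁻¹ ≡ 1 (mod 7), so λ ≡ 0·1 ≡ 0.
  x = λ² - 6 - 6 = 0 - 12 ≡ 2; y = λ·(6 - 2) - 4 ≡ 3. → (2, 3)
11Q: (2, 3) + (6, 4). λ = (4 - 3)/(6 - 2) ≡ 1/4 mod 7. 4⁻¹ ≡ 2 (mod 7), so λ ≡ 2.
  x = λ² - 2 - 6 = 4 - 8 ≡ 3; y = λ·(2 - 3) - 3 ≡ 2. → (3, 2)

(3, 2)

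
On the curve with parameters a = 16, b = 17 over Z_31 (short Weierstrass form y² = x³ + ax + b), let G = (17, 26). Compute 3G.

(15, 6)

Repeated addition: build up to 3G.
2G: tangent at (17, 26): λ = (3·17² + 16)/(2·26) ≡ 15/21. 21⁻¹ ≡ 3 (mod 31), so λ ≡ 15·3 ≡ 14.
  x = λ² - 17 - 17 = 196 - 34 ≡ 7; y = λ·(17 - 7) - 26 ≡ 21. → (7, 21)
3G: (7, 21) + (17, 26). λ = (26 - 21)/(17 - 7) ≡ 5/10 mod 31. 10⁻¹ ≡ 28 (mod 31) since 10·28 = 280 ≡ 1, so λ ≡ 16.
  x = λ² - 7 - 17 = 256 - 24 ≡ 15; y = λ·(7 - 15) - 21 ≡ 6. → (15, 6)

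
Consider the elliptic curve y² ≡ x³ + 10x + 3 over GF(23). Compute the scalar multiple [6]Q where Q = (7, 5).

(7, 18)

Double-and-add on 6 = (110)₂. Start with Q = (7, 5) for the leading 1-bit.
double: tangent at (7, 5): λ = (3·7² + 10)/(2·5) ≡ 19/10. 10⁻¹ ≡ 7 (mod 23), so λ ≡ 19·7 ≡ 18.
  x = λ² - 7 - 7 = 324 - 14 ≡ 11; y = λ·(7 - 11) - 5 ≡ 15. → (11, 15)
add Q: (11, 15) + (7, 5). λ = (5 - 15)/(7 - 11) ≡ 13/19 mod 23. 19⁻¹ ≡ 17 (mod 23) since 19·17 = 323 ≡ 1, so λ ≡ 14.
  x = λ² - 11 - 7 = 196 - 18 ≡ 17; y = λ·(11 - 17) - 15 ≡ 16. → (17, 16)
double: tangent at (17, 16): λ = (3·17² + 10)/(2·16) ≡ 3/9. 9⁻¹ ≡ 18 (mod 23), so λ ≡ 3·18 ≡ 8.
  x = λ² - 17 - 17 = 64 - 34 ≡ 7; y = λ·(17 - 7) - 16 ≡ 18. → (7, 18)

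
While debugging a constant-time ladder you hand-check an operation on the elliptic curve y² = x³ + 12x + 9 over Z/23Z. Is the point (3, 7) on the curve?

yes

y² = 7² ≡ 3; x³ + 12x + 9 = 72 ≡ 3 (mod 23). 3 = 3.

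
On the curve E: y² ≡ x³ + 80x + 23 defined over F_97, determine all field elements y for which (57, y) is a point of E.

x³ + 80x + 23 = 189776 ≡ 44 (mod 97).
Square roots of 44 mod 97: 23 and 74 (since 23² = 529 ≡ 44).

23, 74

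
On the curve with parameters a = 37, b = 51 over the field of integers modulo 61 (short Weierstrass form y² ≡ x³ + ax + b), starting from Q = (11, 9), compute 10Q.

Double-and-add on 10 = (1010)₂. Start with Q = (11, 9) for the leading 1-bit.
double: tangent at (11, 9): λ = (3·11² + 37)/(2·9) ≡ 34/18. 18⁻¹ ≡ 17 (mod 61), so λ ≡ 34·17 ≡ 29.
  x = λ² - 11 - 11 = 841 - 22 ≡ 26; y = λ·(11 - 26) - 9 ≡ 44. → (26, 44)
double: tangent at (26, 44): λ = (3·26² + 37)/(2·44) ≡ 52/27. 27⁻¹ ≡ 52 (mod 61), so λ ≡ 52·52 ≡ 20.
  x = λ² - 26 - 26 = 400 - 52 ≡ 43; y = λ·(26 - 43) - 44 ≡ 43. → (43, 43)
add Q: (43, 43) + (11, 9). λ = (9 - 43)/(11 - 43) ≡ 27/29 mod 61. 29⁻¹ ≡ 40 (mod 61) since 29·40 = 1160 ≡ 1, so λ ≡ 43.
  x = λ² - 43 - 11 = 1849 - 54 ≡ 26; y = λ·(43 - 26) - 43 ≡ 17. → (26, 17)
double: tangent at (26, 17): λ = (3·26² + 37)/(2·17) ≡ 52/34. 34⁻¹ ≡ 9 (mod 61) since 34·9 = 306 ≡ 1, so λ ≡ 52·9 ≡ 41.
  x = λ² - 26 - 26 = 1681 - 52 ≡ 43; y = λ·(26 - 43) - 17 ≡ 18. → (43, 18)

(43, 18)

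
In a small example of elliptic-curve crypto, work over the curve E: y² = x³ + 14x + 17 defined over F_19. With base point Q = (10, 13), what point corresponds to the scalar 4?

(9, 6)

Double-and-add on 4 = (100)₂. Start with Q = (10, 13) for the leading 1-bit.
double: tangent at (10, 13): λ = (3·10² + 14)/(2·13) ≡ 10/7. 7⁻¹ ≡ 11 (mod 19), so λ ≡ 10·11 ≡ 15.
  x = λ² - 10 - 10 = 225 - 20 ≡ 15; y = λ·(10 - 15) - 13 ≡ 7. → (15, 7)
double: tangent at (15, 7): λ = (3·15² + 14)/(2·7) ≡ 5/14. 14⁻¹ ≡ 15 (mod 19) since 14·15 = 210 ≡ 1, so λ ≡ 5·15 ≡ 18.
  x = λ² - 15 - 15 = 324 - 30 ≡ 9; y = λ·(15 - 9) - 7 ≡ 6. → (9, 6)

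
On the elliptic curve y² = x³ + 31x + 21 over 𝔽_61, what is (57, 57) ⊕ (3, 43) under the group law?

(57, 57) + (3, 43). λ = (43 - 57)/(3 - 57) ≡ 47/7 mod 61. 7⁻¹ ≡ 35 (mod 61) since 7·35 = 245 ≡ 1, so λ ≡ 59.
  x = λ² - 57 - 3 = 3481 - 60 ≡ 5; y = λ·(57 - 5) - 57 ≡ 22. → (5, 22)

(5, 22)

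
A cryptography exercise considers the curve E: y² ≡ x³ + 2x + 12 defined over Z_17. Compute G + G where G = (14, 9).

tangent at (14, 9): λ = (3·14² + 2)/(2·9) ≡ 12/1. 1⁻¹ ≡ 1 (mod 17) since 1·1 = 1 ≡ 1, so λ ≡ 12·1 ≡ 12.
  x = λ² - 14 - 14 = 144 - 28 ≡ 14; y = λ·(14 - 14) - 9 ≡ 8. → (14, 8)

(14, 8)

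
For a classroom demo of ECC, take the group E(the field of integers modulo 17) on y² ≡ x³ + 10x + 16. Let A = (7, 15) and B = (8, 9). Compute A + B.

(7, 15) + (8, 9). λ = (9 - 15)/(8 - 7) ≡ 11/1 mod 17. 1⁻¹ ≡ 1 (mod 17), so λ ≡ 11.
  x = λ² - 7 - 8 = 121 - 15 ≡ 4; y = λ·(7 - 4) - 15 ≡ 1. → (4, 1)

(4, 1)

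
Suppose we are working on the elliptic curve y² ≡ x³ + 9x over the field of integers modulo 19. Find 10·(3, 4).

Write P = (3, 4).
Double-and-add on 10 = (1010)₂. Start with P = (3, 4) for the leading 1-bit.
double: tangent at (3, 4): λ = (3·3² + 9)/(2·4) ≡ 17/8. 8⁻¹ ≡ 12 (mod 19), so λ ≡ 17·12 ≡ 14.
  x = λ² - 3 - 3 = 196 - 6 ≡ 0; y = λ·(3 - 0) - 4 ≡ 0. → (0, 0)
double: (0, 0) + (0, 0): same x and y₁ ≡ -y₂, so the sum is the point at infinity.
add P: the point at infinity + (3, 4) = (3, 4) (identity).
double: tangent at (3, 4): λ = (3·3² + 9)/(2·4) ≡ 17/8. 8⁻¹ ≡ 12 (mod 19) since 8·12 = 96 ≡ 1, so λ ≡ 17·12 ≡ 14.
  x = λ² - 3 - 3 = 196 - 6 ≡ 0; y = λ·(3 - 0) - 4 ≡ 0. → (0, 0)

(0, 0)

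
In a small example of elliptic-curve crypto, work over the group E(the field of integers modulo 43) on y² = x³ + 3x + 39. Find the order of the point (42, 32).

2P: tangent at (42, 32): λ = (3·42² + 3)/(2·32) ≡ 6/21. 21⁻¹ ≡ 41 (mod 43) since 21·41 = 861 ≡ 1, so λ ≡ 6·41 ≡ 31.
  x = λ² - 42 - 42 = 961 - 84 ≡ 17; y = λ·(42 - 17) - 32 ≡ 12. → (17, 12)
3P: (17, 12) + (42, 32). λ = (32 - 12)/(42 - 17) ≡ 20/25 mod 43. 25⁻¹ ≡ 31 (mod 43), so λ ≡ 18.
  x = λ² - 17 - 42 = 324 - 59 ≡ 7; y = λ·(17 - 7) - 12 ≡ 39. → (7, 39)
4P: (7, 39) + (42, 32). λ = (32 - 39)/(42 - 7) ≡ 36/35 mod 43. 35⁻¹ ≡ 16 (mod 43), so λ ≡ 17.
  x = λ² - 7 - 42 = 289 - 49 ≡ 25; y = λ·(7 - 25) - 39 ≡ 42. → (25, 42)
5P: (25, 42) + (42, 32). λ = (32 - 42)/(42 - 25) ≡ 33/17 mod 43. 17⁻¹ ≡ 38 (mod 43), so λ ≡ 7.
  x = λ² - 25 - 42 = 49 - 67 ≡ 25; y = λ·(25 - 25) - 42 ≡ 1. → (25, 1)
6P: (25, 1) + (42, 32). λ = (32 - 1)/(42 - 25) ≡ 31/17 mod 43. 17⁻¹ ≡ 38 (mod 43), so λ ≡ 17.
  x = λ² - 25 - 42 = 289 - 67 ≡ 7; y = λ·(25 - 7) - 1 ≡ 4. → (7, 4)
7P: (7, 4) + (42, 32). λ = (32 - 4)/(42 - 7) ≡ 28/35 mod 43. 35⁻¹ ≡ 16 (mod 43), so λ ≡ 18.
  x = λ² - 7 - 42 = 324 - 49 ≡ 17; y = λ·(7 - 17) - 4 ≡ 31. → (17, 31)
8P: (17, 31) + (42, 32). λ = (32 - 31)/(42 - 17) ≡ 1/25 mod 43. 25⁻¹ ≡ 31 (mod 43) since 25·31 = 775 ≡ 1, so λ ≡ 31.
  x = λ² - 17 - 42 = 961 - 59 ≡ 42; y = λ·(17 - 42) - 31 ≡ 11. → (42, 11)
9P: (42, 11) + (42, 32): same x and y₁ ≡ -y₂, so the sum is the point at infinity.
9P = the point at infinity, so the order is 9.

9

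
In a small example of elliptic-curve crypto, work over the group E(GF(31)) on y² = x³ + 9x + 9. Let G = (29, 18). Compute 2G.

(8, 2)

tangent at (29, 18): λ = (3·29² + 9)/(2·18) ≡ 21/5. 5⁻¹ ≡ 25 (mod 31) since 5·25 = 125 ≡ 1, so λ ≡ 21·25 ≡ 29.
  x = λ² - 29 - 29 = 841 - 58 ≡ 8; y = λ·(29 - 8) - 18 ≡ 2. → (8, 2)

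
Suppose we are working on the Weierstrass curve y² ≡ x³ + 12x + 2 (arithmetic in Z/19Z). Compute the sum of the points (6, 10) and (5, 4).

(6, 9)

(6, 10) + (5, 4). λ = (4 - 10)/(5 - 6) ≡ 13/18 mod 19. 18⁻¹ ≡ 18 (mod 19), so λ ≡ 6.
  x = λ² - 6 - 5 = 36 - 11 ≡ 6; y = λ·(6 - 6) - 10 ≡ 9. → (6, 9)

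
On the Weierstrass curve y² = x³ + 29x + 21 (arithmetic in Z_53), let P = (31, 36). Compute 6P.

Repeated addition: build up to 6P.
2P: tangent at (31, 36): λ = (3·31² + 29)/(2·36) ≡ 50/19. 19⁻¹ ≡ 14 (mod 53), so λ ≡ 50·14 ≡ 11.
  x = λ² - 31 - 31 = 121 - 62 ≡ 6; y = λ·(31 - 6) - 36 ≡ 27. → (6, 27)
3P: (6, 27) + (31, 36). λ = (36 - 27)/(31 - 6) ≡ 9/25 mod 53. 25⁻¹ ≡ 17 (mod 53) since 25·17 = 425 ≡ 1, so λ ≡ 47.
  x = λ² - 6 - 31 = 2209 - 37 ≡ 52; y = λ·(6 - 52) - 27 ≡ 37. → (52, 37)
4P: (52, 37) + (31, 36). λ = (36 - 37)/(31 - 52) ≡ 52/32 mod 53. 32⁻¹ ≡ 5 (mod 53), so λ ≡ 48.
  x = λ² - 52 - 31 = 2304 - 83 ≡ 48; y = λ·(52 - 48) - 37 ≡ 49. → (48, 49)
5P: (48, 49) + (31, 36). λ = (36 - 49)/(31 - 48) ≡ 40/36 mod 53. 36⁻¹ ≡ 28 (mod 53), so λ ≡ 7.
  x = λ² - 48 - 31 = 49 - 79 ≡ 23; y = λ·(48 - 23) - 49 ≡ 20. → (23, 20)
6P: (23, 20) + (31, 36). λ = (36 - 20)/(31 - 23) ≡ 16/8 mod 53. 8⁻¹ ≡ 20 (mod 53), so λ ≡ 2.
  x = λ² - 23 - 31 = 4 - 54 ≡ 3; y = λ·(23 - 3) - 20 ≡ 20. → (3, 20)

(3, 20)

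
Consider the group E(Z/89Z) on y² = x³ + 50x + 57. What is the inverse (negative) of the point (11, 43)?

(11, 46)

-(11, 43) = (11, -43 mod 89) = (11, 46).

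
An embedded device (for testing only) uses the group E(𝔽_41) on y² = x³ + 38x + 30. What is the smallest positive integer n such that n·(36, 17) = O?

2P: tangent at (36, 17): λ = (3·36² + 38)/(2·17) ≡ 31/34. 34⁻¹ ≡ 35 (mod 41) since 34·35 = 1190 ≡ 1, so λ ≡ 31·35 ≡ 19.
  x = λ² - 36 - 36 = 361 - 72 ≡ 2; y = λ·(36 - 2) - 17 ≡ 14. → (2, 14)
3P: (2, 14) + (36, 17). λ = (17 - 14)/(36 - 2) ≡ 3/34 mod 41. 34⁻¹ ≡ 35 (mod 41), so λ ≡ 23.
  x = λ² - 2 - 36 = 529 - 38 ≡ 40; y = λ·(2 - 40) - 14 ≡ 14. → (40, 14)
4P: (40, 14) + (36, 17). λ = (17 - 14)/(36 - 40) ≡ 3/37 mod 41. 37⁻¹ ≡ 10 (mod 41), so λ ≡ 30.
  x = λ² - 40 - 36 = 900 - 76 ≡ 4; y = λ·(40 - 4) - 14 ≡ 0. → (4, 0)
5P: (4, 0) + (36, 17). λ = (17 - 0)/(36 - 4) ≡ 17/32 mod 41. 32⁻¹ ≡ 9 (mod 41), so λ ≡ 30.
  x = λ² - 4 - 36 = 900 - 40 ≡ 40; y = λ·(4 - 40) - 0 ≡ 27. → (40, 27)
6P: (40, 27) + (36, 17). λ = (17 - 27)/(36 - 40) ≡ 31/37 mod 41. 37⁻¹ ≡ 10 (mod 41) since 37·10 = 370 ≡ 1, so λ ≡ 23.
  x = λ² - 40 - 36 = 529 - 76 ≡ 2; y = λ·(40 - 2) - 27 ≡ 27. → (2, 27)
7P: (2, 27) + (36, 17). λ = (17 - 27)/(36 - 2) ≡ 31/34 mod 41. 34⁻¹ ≡ 35 (mod 41), so λ ≡ 19.
  x = λ² - 2 - 36 = 361 - 38 ≡ 36; y = λ·(2 - 36) - 27 ≡ 24. → (36, 24)
8P: (36, 24) + (36, 17): same x and y₁ ≡ -y₂, so the sum is O.
8P = O, so the order is 8.

8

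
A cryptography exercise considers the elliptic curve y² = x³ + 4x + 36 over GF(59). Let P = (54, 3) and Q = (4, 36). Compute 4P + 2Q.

First 4P:
Double-and-add on 4 = (100)₂. Start with P = (54, 3) for the leading 1-bit.
double: tangent at (54, 3): λ = (3·54² + 4)/(2·3) ≡ 20/6. 6⁻¹ ≡ 10 (mod 59) since 6·10 = 60 ≡ 1, so λ ≡ 20·10 ≡ 23.
  x = λ² - 54 - 54 = 529 - 108 ≡ 8; y = λ·(54 - 8) - 3 ≡ 52. → (8, 52)
double: tangent at (8, 52): λ = (3·8² + 4)/(2·52) ≡ 19/45. 45⁻¹ ≡ 21 (mod 59), so λ ≡ 19·21 ≡ 45.
  x = λ² - 8 - 8 = 2025 - 16 ≡ 3; y = λ·(8 - 3) - 52 ≡ 55. → (3, 55)
4P = (3, 55).
Next 2Q:
Repeated addition: build up to 2Q.
2Q: tangent at (4, 36): λ = (3·4² + 4)/(2·36) ≡ 52/13. 13⁻¹ ≡ 50 (mod 59) since 13·50 = 650 ≡ 1, so λ ≡ 52·50 ≡ 4.
  x = λ² - 4 - 4 = 16 - 8 ≡ 8; y = λ·(4 - 8) - 36 ≡ 7. → (8, 7)
2Q = (8, 7).
Finally 4P + 2Q:
(3, 55) + (8, 7). λ = (7 - 55)/(8 - 3) ≡ 11/5 mod 59. 5⁻¹ ≡ 12 (mod 59), so λ ≡ 14.
  x = λ² - 3 - 8 = 196 - 11 ≡ 8; y = λ·(3 - 8) - 55 ≡ 52. → (8, 52)

(8, 52)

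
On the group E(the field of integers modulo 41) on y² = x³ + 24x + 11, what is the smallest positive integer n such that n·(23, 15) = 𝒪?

2P: tangent at (23, 15): λ = (3·23² + 24)/(2·15) ≡ 12/30. 30⁻¹ ≡ 26 (mod 41), so λ ≡ 12·26 ≡ 25.
  x = λ² - 23 - 23 = 625 - 46 ≡ 5; y = λ·(23 - 5) - 15 ≡ 25. → (5, 25)
3P: (5, 25) + (23, 15). λ = (15 - 25)/(23 - 5) ≡ 31/18 mod 41. 18⁻¹ ≡ 16 (mod 41) since 18·16 = 288 ≡ 1, so λ ≡ 4.
  x = λ² - 5 - 23 = 16 - 28 ≡ 29; y = λ·(5 - 29) - 25 ≡ 2. → (29, 2)
4P: (29, 2) + (23, 15). λ = (15 - 2)/(23 - 29) ≡ 13/35 mod 41. 35⁻¹ ≡ 34 (mod 41), so λ ≡ 32.
  x = λ² - 29 - 23 = 1024 - 52 ≡ 29; y = λ·(29 - 29) - 2 ≡ 39. → (29, 39)
5P: (29, 39) + (23, 15). λ = (15 - 39)/(23 - 29) ≡ 17/35 mod 41. 35⁻¹ ≡ 34 (mod 41), so λ ≡ 4.
  x = λ² - 29 - 23 = 16 - 52 ≡ 5; y = λ·(29 - 5) - 39 ≡ 16. → (5, 16)
6P: (5, 16) + (23, 15). λ = (15 - 16)/(23 - 5) ≡ 40/18 mod 41. 18⁻¹ ≡ 16 (mod 41) since 18·16 = 288 ≡ 1, so λ ≡ 25.
  x = λ² - 5 - 23 = 625 - 28 ≡ 23; y = λ·(5 - 23) - 16 ≡ 26. → (23, 26)
7P: (23, 26) + (23, 15): same x and y₁ ≡ -y₂, so the sum is 𝒪.
7P = 𝒪, so the order is 7.

7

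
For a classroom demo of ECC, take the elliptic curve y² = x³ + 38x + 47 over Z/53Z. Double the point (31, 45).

(40, 18)

tangent at (31, 45): λ = (3·31² + 38)/(2·45) ≡ 6/37. 37⁻¹ ≡ 43 (mod 53), so λ ≡ 6·43 ≡ 46.
  x = λ² - 31 - 31 = 2116 - 62 ≡ 40; y = λ·(31 - 40) - 45 ≡ 18. → (40, 18)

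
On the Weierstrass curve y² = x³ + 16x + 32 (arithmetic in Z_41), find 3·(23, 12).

(6, 37)

Write Q = (23, 12).
Repeated addition: build up to 3Q.
2Q: tangent at (23, 12): λ = (3·23² + 16)/(2·12) ≡ 4/24. 24⁻¹ ≡ 12 (mod 41), so λ ≡ 4·12 ≡ 7.
  x = λ² - 23 - 23 = 49 - 46 ≡ 3; y = λ·(23 - 3) - 12 ≡ 5. → (3, 5)
3Q: (3, 5) + (23, 12). λ = (12 - 5)/(23 - 3) ≡ 7/20 mod 41. 20⁻¹ ≡ 39 (mod 41) since 20·39 = 780 ≡ 1, so λ ≡ 27.
  x = λ² - 3 - 23 = 729 - 26 ≡ 6; y = λ·(3 - 6) - 5 ≡ 37. → (6, 37)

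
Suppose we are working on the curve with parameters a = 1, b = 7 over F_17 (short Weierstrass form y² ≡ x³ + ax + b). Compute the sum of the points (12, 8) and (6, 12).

(12, 8) + (6, 12). λ = (12 - 8)/(6 - 12) ≡ 4/11 mod 17. 11⁻¹ ≡ 14 (mod 17), so λ ≡ 5.
  x = λ² - 12 - 6 = 25 - 18 ≡ 7; y = λ·(12 - 7) - 8 ≡ 0. → (7, 0)

(7, 0)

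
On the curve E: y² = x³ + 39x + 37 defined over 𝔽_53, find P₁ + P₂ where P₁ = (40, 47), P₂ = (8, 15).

(6, 40)

(40, 47) + (8, 15). λ = (15 - 47)/(8 - 40) ≡ 21/21 mod 53. 21⁻¹ ≡ 48 (mod 53) since 21·48 = 1008 ≡ 1, so λ ≡ 1.
  x = λ² - 40 - 8 = 1 - 48 ≡ 6; y = λ·(40 - 6) - 47 ≡ 40. → (6, 40)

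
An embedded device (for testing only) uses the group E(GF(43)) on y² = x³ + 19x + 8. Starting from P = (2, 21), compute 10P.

Repeated addition: build up to 10P.
2P: tangent at (2, 21): λ = (3·2² + 19)/(2·21) ≡ 31/42. 42⁻¹ ≡ 42 (mod 43) since 42·42 = 1764 ≡ 1, so λ ≡ 31·42 ≡ 12.
  x = λ² - 2 - 2 = 144 - 4 ≡ 11; y = λ·(2 - 11) - 21 ≡ 0. → (11, 0)
3P: (11, 0) + (2, 21). λ = (21 - 0)/(2 - 11) ≡ 21/34 mod 43. 34⁻¹ ≡ 19 (mod 43) since 34·19 = 646 ≡ 1, so λ ≡ 12.
  x = λ² - 11 - 2 = 144 - 13 ≡ 2; y = λ·(11 - 2) - 0 ≡ 22. → (2, 22)
4P: (2, 22) + (2, 21): same x and y₁ ≡ -y₂, so the sum is O.
5P: O + (2, 21) = (2, 21) (identity).
6P: tangent at (2, 21): λ = (3·2² + 19)/(2·21) ≡ 31/42. 42⁻¹ ≡ 42 (mod 43) since 42·42 = 1764 ≡ 1, so λ ≡ 31·42 ≡ 12.
  x = λ² - 2 - 2 = 144 - 4 ≡ 11; y = λ·(2 - 11) - 21 ≡ 0. → (11, 0)
7P: (11, 0) + (2, 21). λ = (21 - 0)/(2 - 11) ≡ 21/34 mod 43. 34⁻¹ ≡ 19 (mod 43) since 34·19 = 646 ≡ 1, so λ ≡ 12.
  x = λ² - 11 - 2 = 144 - 13 ≡ 2; y = λ·(11 - 2) - 0 ≡ 22. → (2, 22)
8P: (2, 22) + (2, 21): same x and y₁ ≡ -y₂, so the sum is O.
9P: O + (2, 21) = (2, 21) (identity).
10P: tangent at (2, 21): λ = (3·2² + 19)/(2·21) ≡ 31/42. 42⁻¹ ≡ 42 (mod 43), so λ ≡ 31·42 ≡ 12.
  x = λ² - 2 - 2 = 144 - 4 ≡ 11; y = λ·(2 - 11) - 21 ≡ 0. → (11, 0)

(11, 0)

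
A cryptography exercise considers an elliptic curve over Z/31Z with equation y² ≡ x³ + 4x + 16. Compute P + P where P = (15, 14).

tangent at (15, 14): λ = (3·15² + 4)/(2·14) ≡ 28/28. 28⁻¹ ≡ 10 (mod 31), so λ ≡ 28·10 ≡ 1.
  x = λ² - 15 - 15 = 1 - 30 ≡ 2; y = λ·(15 - 2) - 14 ≡ 30. → (2, 30)

(2, 30)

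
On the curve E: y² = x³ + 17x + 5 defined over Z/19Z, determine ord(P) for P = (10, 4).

2P: tangent at (10, 4): λ = (3·10² + 17)/(2·4) ≡ 13/8. 8⁻¹ ≡ 12 (mod 19), so λ ≡ 13·12 ≡ 4.
  x = λ² - 10 - 10 = 16 - 20 ≡ 15; y = λ·(10 - 15) - 4 ≡ 14. → (15, 14)
3P: (15, 14) + (10, 4). λ = (4 - 14)/(10 - 15) ≡ 9/14 mod 19. 14⁻¹ ≡ 15 (mod 19) since 14·15 = 210 ≡ 1, so λ ≡ 2.
  x = λ² - 15 - 10 = 4 - 25 ≡ 17; y = λ·(15 - 17) - 14 ≡ 1. → (17, 1)
4P: (17, 1) + (10, 4). λ = (4 - 1)/(10 - 17) ≡ 3/12 mod 19. 12⁻¹ ≡ 8 (mod 19), so λ ≡ 5.
  x = λ² - 17 - 10 = 25 - 27 ≡ 17; y = λ·(17 - 17) - 1 ≡ 18. → (17, 18)
5P: (17, 18) + (10, 4). λ = (4 - 18)/(10 - 17) ≡ 5/12 mod 19. 12⁻¹ ≡ 8 (mod 19), so λ ≡ 2.
  x = λ² - 17 - 10 = 4 - 27 ≡ 15; y = λ·(17 - 15) - 18 ≡ 5. → (15, 5)
6P: (15, 5) + (10, 4). λ = (4 - 5)/(10 - 15) ≡ 18/14 mod 19. 14⁻¹ ≡ 15 (mod 19) since 14·15 = 210 ≡ 1, so λ ≡ 4.
  x = λ² - 15 - 10 = 16 - 25 ≡ 10; y = λ·(15 - 10) - 5 ≡ 15. → (10, 15)
7P: (10, 15) + (10, 4): same x and y₁ ≡ -y₂, so the sum is ∞.
7P = ∞, so the order is 7.

7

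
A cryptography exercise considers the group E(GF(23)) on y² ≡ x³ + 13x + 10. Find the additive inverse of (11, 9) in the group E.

-(11, 9) = (11, -9 mod 23) = (11, 14).

(11, 14)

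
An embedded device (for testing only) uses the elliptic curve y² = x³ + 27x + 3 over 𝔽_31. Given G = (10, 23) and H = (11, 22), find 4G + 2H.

(11, 22)

First 4G:
Repeated addition: build up to 4G.
2G: tangent at (10, 23): λ = (3·10² + 27)/(2·23) ≡ 17/15. 15⁻¹ ≡ 29 (mod 31), so λ ≡ 17·29 ≡ 28.
  x = λ² - 10 - 10 = 784 - 20 ≡ 20; y = λ·(10 - 20) - 23 ≡ 7. → (20, 7)
3G: (20, 7) + (10, 23). λ = (23 - 7)/(10 - 20) ≡ 16/21 mod 31. 21⁻¹ ≡ 3 (mod 31) since 21·3 = 63 ≡ 1, so λ ≡ 17.
  x = λ² - 20 - 10 = 289 - 30 ≡ 11; y = λ·(20 - 11) - 7 ≡ 22. → (11, 22)
4G: (11, 22) + (10, 23). λ = (23 - 22)/(10 - 11) ≡ 1/30 mod 31. 30⁻¹ ≡ 30 (mod 31) since 30·30 = 900 ≡ 1, so λ ≡ 30.
  x = λ² - 11 - 10 = 900 - 21 ≡ 11; y = λ·(11 - 11) - 22 ≡ 9. → (11, 9)
4G = (11, 9).
Next 2H:
Repeated addition: build up to 2H.
2H: tangent at (11, 22): λ = (3·11² + 27)/(2·22) ≡ 18/13. 13⁻¹ ≡ 12 (mod 31), so λ ≡ 18·12 ≡ 30.
  x = λ² - 11 - 11 = 900 - 22 ≡ 10; y = λ·(11 - 10) - 22 ≡ 8. → (10, 8)
2H = (10, 8).
Finally 4G + 2H:
(11, 9) + (10, 8). λ = (8 - 9)/(10 - 11) ≡ 30/30 mod 31. 30⁻¹ ≡ 30 (mod 31), so λ ≡ 1.
  x = λ² - 11 - 10 = 1 - 21 ≡ 11; y = λ·(11 - 11) - 9 ≡ 22. → (11, 22)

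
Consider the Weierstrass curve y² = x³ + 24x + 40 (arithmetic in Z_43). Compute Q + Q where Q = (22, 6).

(35, 29)

tangent at (22, 6): λ = (3·22² + 24)/(2·6) ≡ 14/12. 12⁻¹ ≡ 18 (mod 43), so λ ≡ 14·18 ≡ 37.
  x = λ² - 22 - 22 = 1369 - 44 ≡ 35; y = λ·(22 - 35) - 6 ≡ 29. → (35, 29)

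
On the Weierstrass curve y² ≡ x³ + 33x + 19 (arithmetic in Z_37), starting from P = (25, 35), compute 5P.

Double-and-add on 5 = (101)₂. Start with P = (25, 35) for the leading 1-bit.
double: tangent at (25, 35): λ = (3·25² + 33)/(2·35) ≡ 21/33. 33⁻¹ ≡ 9 (mod 37), so λ ≡ 21·9 ≡ 4.
  x = λ² - 25 - 25 = 16 - 50 ≡ 3; y = λ·(25 - 3) - 35 ≡ 16. → (3, 16)
double: tangent at (3, 16): λ = (3·3² + 33)/(2·16) ≡ 23/32. 32⁻¹ ≡ 22 (mod 37), so λ ≡ 23·22 ≡ 25.
  x = λ² - 3 - 3 = 625 - 6 ≡ 27; y = λ·(3 - 27) - 16 ≡ 13. → (27, 13)
add P: (27, 13) + (25, 35). λ = (35 - 13)/(25 - 27) ≡ 22/35 mod 37. 35⁻¹ ≡ 18 (mod 37), so λ ≡ 26.
  x = λ² - 27 - 25 = 676 - 52 ≡ 32; y = λ·(27 - 32) - 13 ≡ 5. → (32, 5)

(32, 5)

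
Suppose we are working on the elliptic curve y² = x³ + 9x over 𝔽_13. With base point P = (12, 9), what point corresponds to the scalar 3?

(1, 6)

Repeated addition: build up to 3P.
2P: tangent at (12, 9): λ = (3·12² + 9)/(2·9) ≡ 12/5. 5⁻¹ ≡ 8 (mod 13) since 5·8 = 40 ≡ 1, so λ ≡ 12·8 ≡ 5.
  x = λ² - 12 - 12 = 25 - 24 ≡ 1; y = λ·(12 - 1) - 9 ≡ 7. → (1, 7)
3P: (1, 7) + (12, 9). λ = (9 - 7)/(12 - 1) ≡ 2/11 mod 13. 11⁻¹ ≡ 6 (mod 13), so λ ≡ 12.
  x = λ² - 1 - 12 = 144 - 13 ≡ 1; y = λ·(1 - 1) - 7 ≡ 6. → (1, 6)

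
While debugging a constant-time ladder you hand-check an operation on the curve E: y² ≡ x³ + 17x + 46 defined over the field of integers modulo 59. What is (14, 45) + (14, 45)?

tangent at (14, 45): λ = (3·14² + 17)/(2·45) ≡ 15/31. 31⁻¹ ≡ 40 (mod 59), so λ ≡ 15·40 ≡ 10.
  x = λ² - 14 - 14 = 100 - 28 ≡ 13; y = λ·(14 - 13) - 45 ≡ 24. → (13, 24)

(13, 24)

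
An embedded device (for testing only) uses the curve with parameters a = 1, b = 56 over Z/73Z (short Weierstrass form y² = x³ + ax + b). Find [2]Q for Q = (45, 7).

tangent at (45, 7): λ = (3·45² + 1)/(2·7) ≡ 17/14. 14⁻¹ ≡ 47 (mod 73) since 14·47 = 658 ≡ 1, so λ ≡ 17·47 ≡ 69.
  x = λ² - 45 - 45 = 4761 - 90 ≡ 72; y = λ·(45 - 72) - 7 ≡ 28. → (72, 28)

(72, 28)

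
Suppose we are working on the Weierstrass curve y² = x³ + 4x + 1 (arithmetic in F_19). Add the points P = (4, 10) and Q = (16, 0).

(15, 15)

(4, 10) + (16, 0). λ = (0 - 10)/(16 - 4) ≡ 9/12 mod 19. 12⁻¹ ≡ 8 (mod 19), so λ ≡ 15.
  x = λ² - 4 - 16 = 225 - 20 ≡ 15; y = λ·(4 - 15) - 10 ≡ 15. → (15, 15)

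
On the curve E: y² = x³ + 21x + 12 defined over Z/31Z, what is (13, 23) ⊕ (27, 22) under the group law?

(13, 23) + (27, 22). λ = (22 - 23)/(27 - 13) ≡ 30/14 mod 31. 14⁻¹ ≡ 20 (mod 31), so λ ≡ 11.
  x = λ² - 13 - 27 = 121 - 40 ≡ 19; y = λ·(13 - 19) - 23 ≡ 4. → (19, 4)

(19, 4)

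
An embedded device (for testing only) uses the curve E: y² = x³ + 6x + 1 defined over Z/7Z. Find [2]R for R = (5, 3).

tangent at (5, 3): λ = (3·5² + 6)/(2·3) ≡ 4/6. 6⁻¹ ≡ 6 (mod 7), so λ ≡ 4·6 ≡ 3.
  x = λ² - 5 - 5 = 9 - 10 ≡ 6; y = λ·(5 - 6) - 3 ≡ 1. → (6, 1)

(6, 1)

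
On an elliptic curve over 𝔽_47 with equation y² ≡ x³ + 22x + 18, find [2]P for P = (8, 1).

tangent at (8, 1): λ = (3·8² + 22)/(2·1) ≡ 26/2. 2⁻¹ ≡ 24 (mod 47) since 2·24 = 48 ≡ 1, so λ ≡ 26·24 ≡ 13.
  x = λ² - 8 - 8 = 169 - 16 ≡ 12; y = λ·(8 - 12) - 1 ≡ 41. → (12, 41)

(12, 41)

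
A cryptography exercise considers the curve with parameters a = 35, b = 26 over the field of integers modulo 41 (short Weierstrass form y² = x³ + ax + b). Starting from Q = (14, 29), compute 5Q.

Repeated addition: build up to 5Q.
2Q: tangent at (14, 29): λ = (3·14² + 35)/(2·29) ≡ 8/17. 17⁻¹ ≡ 29 (mod 41) since 17·29 = 493 ≡ 1, so λ ≡ 8·29 ≡ 27.
  x = λ² - 14 - 14 = 729 - 28 ≡ 4; y = λ·(14 - 4) - 29 ≡ 36. → (4, 36)
3Q: (4, 36) + (14, 29). λ = (29 - 36)/(14 - 4) ≡ 34/10 mod 41. 10⁻¹ ≡ 37 (mod 41) since 10·37 = 370 ≡ 1, so λ ≡ 28.
  x = λ² - 4 - 14 = 784 - 18 ≡ 28; y = λ·(4 - 28) - 36 ≡ 30. → (28, 30)
4Q: (28, 30) + (14, 29). λ = (29 - 30)/(14 - 28) ≡ 40/27 mod 41. 27⁻¹ ≡ 38 (mod 41) since 27·38 = 1026 ≡ 1, so λ ≡ 3.
  x = λ² - 28 - 14 = 9 - 42 ≡ 8; y = λ·(28 - 8) - 30 ≡ 30. → (8, 30)
5Q: (8, 30) + (14, 29). λ = (29 - 30)/(14 - 8) ≡ 40/6 mod 41. 6⁻¹ ≡ 7 (mod 41), so λ ≡ 34.
  x = λ² - 8 - 14 = 1156 - 22 ≡ 27; y = λ·(8 - 27) - 30 ≡ 21. → (27, 21)

(27, 21)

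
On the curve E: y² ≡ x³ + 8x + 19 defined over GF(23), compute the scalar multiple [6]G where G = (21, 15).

Repeated addition: build up to 6G.
2G: tangent at (21, 15): λ = (3·21² + 8)/(2·15) ≡ 20/7. 7⁻¹ ≡ 10 (mod 23) since 7·10 = 70 ≡ 1, so λ ≡ 20·10 ≡ 16.
  x = λ² - 21 - 21 = 256 - 42 ≡ 7; y = λ·(21 - 7) - 15 ≡ 2. → (7, 2)
3G: (7, 2) + (21, 15). λ = (15 - 2)/(21 - 7) ≡ 13/14 mod 23. 14⁻¹ ≡ 5 (mod 23) since 14·5 = 70 ≡ 1, so λ ≡ 19.
  x = λ² - 7 - 21 = 361 - 28 ≡ 11; y = λ·(7 - 11) - 2 ≡ 14. → (11, 14)
4G: (11, 14) + (21, 15). λ = (15 - 14)/(21 - 11) ≡ 1/10 mod 23. 10⁻¹ ≡ 7 (mod 23) since 10·7 = 70 ≡ 1, so λ ≡ 7.
  x = λ² - 11 - 21 = 49 - 32 ≡ 17; y = λ·(11 - 17) - 14 ≡ 13. → (17, 13)
5G: (17, 13) + (21, 15). λ = (15 - 13)/(21 - 17) ≡ 2/4 mod 23. 4⁻¹ ≡ 6 (mod 23), so λ ≡ 12.
  x = λ² - 17 - 21 = 144 - 38 ≡ 14; y = λ·(17 - 14) - 13 ≡ 0. → (14, 0)
6G: (14, 0) + (21, 15). λ = (15 - 0)/(21 - 14) ≡ 15/7 mod 23. 7⁻¹ ≡ 10 (mod 23) since 7·10 = 70 ≡ 1, so λ ≡ 12.
  x = λ² - 14 - 21 = 144 - 35 ≡ 17; y = λ·(14 - 17) - 0 ≡ 10. → (17, 10)

(17, 10)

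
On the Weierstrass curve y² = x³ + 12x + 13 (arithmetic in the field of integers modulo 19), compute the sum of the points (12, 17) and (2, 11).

(16, 11)

(12, 17) + (2, 11). λ = (11 - 17)/(2 - 12) ≡ 13/9 mod 19. 9⁻¹ ≡ 17 (mod 19), so λ ≡ 12.
  x = λ² - 12 - 2 = 144 - 14 ≡ 16; y = λ·(12 - 16) - 17 ≡ 11. → (16, 11)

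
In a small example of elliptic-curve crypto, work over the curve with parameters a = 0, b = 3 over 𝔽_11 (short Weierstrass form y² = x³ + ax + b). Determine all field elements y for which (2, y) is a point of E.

x³ + 0x + 3 = 11 ≡ 0 (mod 11).
Only y = 0 satisfies y² ≡ 0.

0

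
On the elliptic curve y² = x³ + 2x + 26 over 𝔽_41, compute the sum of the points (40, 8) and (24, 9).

(14, 16)

(40, 8) + (24, 9). λ = (9 - 8)/(24 - 40) ≡ 1/25 mod 41. 25⁻¹ ≡ 23 (mod 41), so λ ≡ 23.
  x = λ² - 40 - 24 = 529 - 64 ≡ 14; y = λ·(40 - 14) - 8 ≡ 16. → (14, 16)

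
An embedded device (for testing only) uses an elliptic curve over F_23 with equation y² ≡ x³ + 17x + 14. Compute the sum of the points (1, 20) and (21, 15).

(1, 20) + (21, 15). λ = (15 - 20)/(21 - 1) ≡ 18/20 mod 23. 20⁻¹ ≡ 15 (mod 23) since 20·15 = 300 ≡ 1, so λ ≡ 17.
  x = λ² - 1 - 21 = 289 - 22 ≡ 14; y = λ·(1 - 14) - 20 ≡ 12. → (14, 12)

(14, 12)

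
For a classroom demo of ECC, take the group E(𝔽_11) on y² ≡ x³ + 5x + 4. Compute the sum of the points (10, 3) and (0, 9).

(10, 3) + (0, 9). λ = (9 - 3)/(0 - 10) ≡ 6/1 mod 11. 1⁻¹ ≡ 1 (mod 11) since 1·1 = 1 ≡ 1, so λ ≡ 6.
  x = λ² - 10 - 0 = 36 - 10 ≡ 4; y = λ·(10 - 4) - 3 ≡ 0. → (4, 0)

(4, 0)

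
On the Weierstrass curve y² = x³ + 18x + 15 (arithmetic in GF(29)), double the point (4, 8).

(14, 16)

tangent at (4, 8): λ = (3·4² + 18)/(2·8) ≡ 8/16. 16⁻¹ ≡ 20 (mod 29) since 16·20 = 320 ≡ 1, so λ ≡ 8·20 ≡ 15.
  x = λ² - 4 - 4 = 225 - 8 ≡ 14; y = λ·(4 - 14) - 8 ≡ 16. → (14, 16)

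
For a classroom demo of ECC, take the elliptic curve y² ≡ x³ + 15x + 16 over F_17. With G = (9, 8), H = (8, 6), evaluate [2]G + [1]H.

(0, 13)

First 2G:
Repeated addition: build up to 2G.
2G: tangent at (9, 8): λ = (3·9² + 15)/(2·8) ≡ 3/16. 16⁻¹ ≡ 16 (mod 17) since 16·16 = 256 ≡ 1, so λ ≡ 3·16 ≡ 14.
  x = λ² - 9 - 9 = 196 - 18 ≡ 8; y = λ·(9 - 8) - 8 ≡ 6. → (8, 6)
2G = (8, 6).
Finally 2G + H:
tangent at (8, 6): λ = (3·8² + 15)/(2·6) ≡ 3/12. 12⁻¹ ≡ 10 (mod 17) since 12·10 = 120 ≡ 1, so λ ≡ 3·10 ≡ 13.
  x = λ² - 8 - 8 = 169 - 16 ≡ 0; y = λ·(8 - 0) - 6 ≡ 13. → (0, 13)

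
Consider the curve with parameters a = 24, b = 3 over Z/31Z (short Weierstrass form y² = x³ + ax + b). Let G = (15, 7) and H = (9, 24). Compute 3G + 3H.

(7, 24)

First 3G:
Repeated addition: build up to 3G.
2G: tangent at (15, 7): λ = (3·15² + 24)/(2·7) ≡ 17/14. 14⁻¹ ≡ 20 (mod 31) since 14·20 = 280 ≡ 1, so λ ≡ 17·20 ≡ 30.
  x = λ² - 15 - 15 = 900 - 30 ≡ 2; y = λ·(15 - 2) - 7 ≡ 11. → (2, 11)
3G: (2, 11) + (15, 7). λ = (7 - 11)/(15 - 2) ≡ 27/13 mod 31. 13⁻¹ ≡ 12 (mod 31) since 13·12 = 156 ≡ 1, so λ ≡ 14.
  x = λ² - 2 - 15 = 196 - 17 ≡ 24; y = λ·(2 - 24) - 11 ≡ 22. → (24, 22)
3G = (24, 22).
Next 3H:
Repeated addition: build up to 3H.
2H: tangent at (9, 24): λ = (3·9² + 24)/(2·24) ≡ 19/17. 17⁻¹ ≡ 11 (mod 31), so λ ≡ 19·11 ≡ 23.
  x = λ² - 9 - 9 = 529 - 18 ≡ 15; y = λ·(9 - 15) - 24 ≡ 24. → (15, 24)
3H: (15, 24) + (9, 24). λ = (24 - 24)/(9 - 15) ≡ 0/25 mod 31. 25⁻¹ ≡ 5 (mod 31), so λ ≡ 0.
  x = λ² - 15 - 9 = 0 - 24 ≡ 7; y = λ·(15 - 7) - 24 ≡ 7. → (7, 7)
3H = (7, 7).
Finally 3G + 3H:
(24, 22) + (7, 7). λ = (7 - 22)/(7 - 24) ≡ 16/14 mod 31. 14⁻¹ ≡ 20 (mod 31), so λ ≡ 10.
  x = λ² - 24 - 7 = 100 - 31 ≡ 7; y = λ·(24 - 7) - 22 ≡ 24. → (7, 24)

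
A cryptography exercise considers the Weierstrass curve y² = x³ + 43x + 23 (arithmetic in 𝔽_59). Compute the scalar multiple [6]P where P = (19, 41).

(52, 21)

Double-and-add on 6 = (110)₂. Start with P = (19, 41) for the leading 1-bit.
double: tangent at (19, 41): λ = (3·19² + 43)/(2·41) ≡ 5/23. 23⁻¹ ≡ 18 (mod 59) since 23·18 = 414 ≡ 1, so λ ≡ 5·18 ≡ 31.
  x = λ² - 19 - 19 = 961 - 38 ≡ 38; y = λ·(19 - 38) - 41 ≡ 19. → (38, 19)
add P: (38, 19) + (19, 41). λ = (41 - 19)/(19 - 38) ≡ 22/40 mod 59. 40⁻¹ ≡ 31 (mod 59) since 40·31 = 1240 ≡ 1, so λ ≡ 33.
  x = λ² - 38 - 19 = 1089 - 57 ≡ 29; y = λ·(38 - 29) - 19 ≡ 42. → (29, 42)
double: tangent at (29, 42): λ = (3·29² + 43)/(2·42) ≡ 29/25. 25⁻¹ ≡ 26 (mod 59), so λ ≡ 29·26 ≡ 46.
  x = λ² - 29 - 29 = 2116 - 58 ≡ 52; y = λ·(29 - 52) - 42 ≡ 21. → (52, 21)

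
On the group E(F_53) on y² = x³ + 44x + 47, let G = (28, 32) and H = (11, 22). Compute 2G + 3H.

(17, 39)

First 2G:
Repeated addition: build up to 2G.
2G: tangent at (28, 32): λ = (3·28² + 44)/(2·32) ≡ 11/11. 11⁻¹ ≡ 29 (mod 53), so λ ≡ 11·29 ≡ 1.
  x = λ² - 28 - 28 = 1 - 56 ≡ 51; y = λ·(28 - 51) - 32 ≡ 51. → (51, 51)
2G = (51, 51).
Next 3H:
Repeated addition: build up to 3H.
2H: tangent at (11, 22): λ = (3·11² + 44)/(2·22) ≡ 36/44. 44⁻¹ ≡ 47 (mod 53) since 44·47 = 2068 ≡ 1, so λ ≡ 36·47 ≡ 49.
  x = λ² - 11 - 11 = 2401 - 22 ≡ 47; y = λ·(11 - 47) - 22 ≡ 16. → (47, 16)
3H: (47, 16) + (11, 22). λ = (22 - 16)/(11 - 47) ≡ 6/17 mod 53. 17⁻¹ ≡ 25 (mod 53) since 17·25 = 425 ≡ 1, so λ ≡ 44.
  x = λ² - 47 - 11 = 1936 - 58 ≡ 23; y = λ·(47 - 23) - 16 ≡ 33. → (23, 33)
3H = (23, 33).
Finally 2G + 3H:
(51, 51) + (23, 33). λ = (33 - 51)/(23 - 51) ≡ 35/25 mod 53. 25⁻¹ ≡ 17 (mod 53) since 25·17 = 425 ≡ 1, so λ ≡ 12.
  x = λ² - 51 - 23 = 144 - 74 ≡ 17; y = λ·(51 - 17) - 51 ≡ 39. → (17, 39)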